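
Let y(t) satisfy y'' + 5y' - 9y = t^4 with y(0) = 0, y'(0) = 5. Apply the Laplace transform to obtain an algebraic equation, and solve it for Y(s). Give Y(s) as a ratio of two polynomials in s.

Apply the Laplace transform to the equation.
Using L{y''} = s^2 Y - s·y(0) - y'(0) and L{y'} = sY - y(0), with y(0) = 0, y'(0) = 5, the left side becomes (s^2 + 5*s - 9)Y - (5).
The right side is L{t^4} = 24/s^5.
So (s^2 + 5*s - 9)Y = 24/s^5 + (5).
Isolate Y and clear denominators.

Y(s) = (5*s^5 + 24)/(s^7 + 5*s^6 - 9*s^5)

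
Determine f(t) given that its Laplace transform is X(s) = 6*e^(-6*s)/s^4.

The factor e^(-6s) signals a time shift by c = 6 (second shifting theorem).
L{t^3} = 3!/s^4 = 6/s^4, so L^-1{6/s^4} = t^3.
Hence the inverse is u(t - 6) times that function evaluated at t - 6.

f(t) = Heaviside(t - 6)*((t - 6)^3)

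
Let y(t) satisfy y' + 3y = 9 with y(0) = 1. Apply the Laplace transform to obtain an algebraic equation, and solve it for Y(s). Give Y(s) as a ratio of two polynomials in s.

Transform both sides with L{·}.
Using L{y'} = sY - y(0) = sY - 1, the left side becomes (s + 3)Y - (1).
The right side is L{9} = 9/s.
So (s + 3)Y = 9/s + (1).
Divide through and combine into a single rational function.

Y(s) = (s + 9)/(s^2 + 3*s)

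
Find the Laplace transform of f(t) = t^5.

L{t^5} = 5!/s^6 = 120/s^6.

120/s^6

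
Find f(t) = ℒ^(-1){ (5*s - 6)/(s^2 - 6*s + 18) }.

f(t) = 3*exp(3*t)*sin(3*t) + 5*exp(3*t)*cos(3*t)

Complete the square in the denominator: s^2 - 6*s + 18 = (s - 3)^2 + 3^2.
Split the numerator to match: 5*s - 6 = 5·(s - 3) + 3·3.
Invert each term: 5·(s - 3)/((s - 3)^2 + 9) ↔ 5e^(3t)cos(3t); 3·3/((s - 3)^2 + 9) ↔ 3e^(3t)sin(3t).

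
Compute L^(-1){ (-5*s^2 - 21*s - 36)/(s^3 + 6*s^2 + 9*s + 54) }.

Factor the denominator: s^3 + 6*s^2 + 9*s + 54 = (s + 6)*(s^2 + 9).
Partial fraction decomposition gives [-2/(s + 6)] + [-3*s/(s^2 + 9)] + [-3/(s^2 + 9)].
Invert each term: -2/(s + 6) ↔ -2e^(-6t); -3·s/(s^2 + 9) ↔ -3cos(3t); -1·3/(s^2 + 9) ↔ -sin(3t).

-sin(3*t) - 3*cos(3*t) - 2*exp(-6*t)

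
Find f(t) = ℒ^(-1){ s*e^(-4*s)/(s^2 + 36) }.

f(t) = Heaviside(t - 4)*(cos(6*t - 24))

The factor e^(-4s) signals a time shift by c = 4 (second shifting theorem).
L{cos(6t)} = s/(s^2 + 36), so L^-1{s/(s^2 + 36)} = cos(6*t).
Hence the inverse is u(t - 4) times that function evaluated at t - 4.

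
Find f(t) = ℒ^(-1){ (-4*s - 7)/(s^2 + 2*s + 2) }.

Complete the square in the denominator: s^2 + 2*s + 2 = (s + 1)^2 + 1^2.
Split the numerator to match: -4*s - 7 = -4·(s + 1) - 3·1.
Invert each term: -4·(s + 1)/((s + 1)^2 + 1) ↔ -4e^(-t)cos(t); -3·1/((s + 1)^2 + 1) ↔ -3e^(-t)sin(t).

f(t) = -3*exp(-t)*sin(t) - 4*exp(-t)*cos(t)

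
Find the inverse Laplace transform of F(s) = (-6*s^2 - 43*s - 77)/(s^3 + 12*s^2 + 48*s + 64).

-t^2*exp(-4*t)/2 + 5*t*exp(-4*t) - 6*exp(-4*t)

Factor the denominator: s^3 + 12*s^2 + 48*s + 64 = (s + 4)^3.
Partial fraction decomposition gives [-6/(s + 4)] + [5/(s + 4)^2] + [-1/(s + 4)^3].
Invert each term: -6/(s + 4) ↔ -6e^(-4t); 5/(s + 4)^2 ↔ 5t·e^(-4t); -1/(s + 4)^3 ↔ (-1/2)t^2·e^(-4t).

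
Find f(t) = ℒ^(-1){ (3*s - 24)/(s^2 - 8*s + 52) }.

f(t) = -2*exp(4*t)*sin(6*t) + 3*exp(4*t)*cos(6*t)

Complete the square in the denominator: s^2 - 8*s + 52 = (s - 4)^2 + 6^2.
Split the numerator to match: 3*s - 24 = 3·(s - 4) - 2·6.
Invert each term: 3·(s - 4)/((s - 4)^2 + 36) ↔ 3e^(4t)cos(6t); -2·6/((s - 4)^2 + 36) ↔ -2e^(4t)sin(6t).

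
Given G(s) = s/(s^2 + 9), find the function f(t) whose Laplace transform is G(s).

Since L{cos(3t)} = s/(s^2 + 9), the inverse is cos(3*t).

f(t) = cos(3*t)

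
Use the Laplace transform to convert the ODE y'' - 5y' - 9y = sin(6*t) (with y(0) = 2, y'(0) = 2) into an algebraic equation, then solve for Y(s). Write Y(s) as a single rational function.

Transform both sides with L{·}.
Using L{y''} = s^2 Y - s·y(0) - y'(0) and L{y'} = sY - y(0), with y(0) = 2, y'(0) = 2, the left side becomes (s^2 - 5*s - 9)Y - (2*s - 8).
The right side is L{sin(6*t)} = 6/(s^2 + 36).
So (s^2 - 5*s - 9)Y = 6/(s^2 + 36) + (2*s - 8).
Solve for Y(s) and write it as one ratio of polynomials.

Y(s) = (2*s^3 - 8*s^2 + 72*s - 282)/(s^4 - 5*s^3 + 27*s^2 - 180*s - 324)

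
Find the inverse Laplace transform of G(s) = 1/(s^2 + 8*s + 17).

exp(-4*t)*sin(t)

Rewrite the denominator: s^2 + 8*s + 17 = (s + 4)^2 + 1.
The form in (s + 4) signals a first-shifting-theorem factor e^(-4t).
Since L{sin(t)} = 1/(s^2 + 1), the inverse is e^(-4*t)*sin(t).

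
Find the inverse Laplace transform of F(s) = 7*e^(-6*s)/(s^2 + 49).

The factor e^(-6s) signals a time shift by c = 6 (second shifting theorem).
L{sin(7t)} = 7/(s^2 + 49), so L^-1{7/(s^2 + 49)} = sin(7*t).
Hence the inverse is u(t - 6) times that function evaluated at t - 6.

Heaviside(t - 6)*(sin(7*t - 42))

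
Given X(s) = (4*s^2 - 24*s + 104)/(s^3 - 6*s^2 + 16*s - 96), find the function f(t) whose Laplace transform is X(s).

f(t) = 2*exp(6*t) - 3*sin(4*t) + 2*cos(4*t)

Factor the denominator: s^3 - 6*s^2 + 16*s - 96 = (s - 6)*(s^2 + 16).
Partial fraction decomposition gives [2/(s - 6)] + [2*s/(s^2 + 16)] + [-12/(s^2 + 16)].
Invert each term: 2/(s - 6) ↔ 2e^(6t); 2·s/(s^2 + 16) ↔ 2cos(4t); -3·4/(s^2 + 16) ↔ -3sin(4t).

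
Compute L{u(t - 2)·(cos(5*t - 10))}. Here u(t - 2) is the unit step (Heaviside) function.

s*exp(-2*s)/(s^2 + 25)

By the second shifting theorem, L{u(t - c)·g(t - c)} = e^(-cs)·G(s) with c = 2 and G(s) = L{g(t)}.
L{cos(5t)} = s/(s^2 + 25).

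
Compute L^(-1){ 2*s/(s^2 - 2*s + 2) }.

2*exp(t)*sin(t) + 2*exp(t)*cos(t)

Complete the square in the denominator: s^2 - 2*s + 2 = (s - 1)^2 + 1^2.
Split the numerator to match: 2*s = 2·(s - 1) + 2·1.
Invert each term: 2·(s - 1)/((s - 1)^2 + 1) ↔ 2e^(t)cos(t); 2·1/((s - 1)^2 + 1) ↔ 2e^(t)sin(t).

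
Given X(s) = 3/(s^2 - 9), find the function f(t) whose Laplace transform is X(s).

f(t) = sinh(3*t)

Since L{sinh(3t)} = 3/(s^2 - 9), the inverse is sinh(3*t).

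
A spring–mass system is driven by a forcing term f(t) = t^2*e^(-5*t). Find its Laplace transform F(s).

L{t^2} = 2!/s^3 = 2/s^3.
By the first shifting theorem, multiplying by e^(-5t) replaces s with s + 5.

F(s) = 2/(s + 5)^3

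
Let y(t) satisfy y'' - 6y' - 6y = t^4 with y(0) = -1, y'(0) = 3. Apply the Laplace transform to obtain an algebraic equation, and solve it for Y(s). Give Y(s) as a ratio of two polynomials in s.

Laplace-transform each side.
Using L{y''} = s^2 Y - s·y(0) - y'(0) and L{y'} = sY - y(0), with y(0) = -1, y'(0) = 3, the left side becomes (s^2 - 6*s - 6)Y - (-s + 9).
The right side is L{t^4} = 24/s^5.
So (s^2 - 6*s - 6)Y = 24/s^5 + (-s + 9).
Isolate Y and clear denominators.

Y(s) = (-s^6 + 9*s^5 + 24)/(s^7 - 6*s^6 - 6*s^5)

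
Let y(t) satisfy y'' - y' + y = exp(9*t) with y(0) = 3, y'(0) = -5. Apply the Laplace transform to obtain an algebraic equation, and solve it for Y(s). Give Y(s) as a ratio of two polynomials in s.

Apply the Laplace transform to the equation.
Using L{y''} = s^2 Y - s·y(0) - y'(0) and L{y'} = sY - y(0), with y(0) = 3, y'(0) = -5, the left side becomes (s^2 - s + 1)Y - (3*s - 8).
The right side is L{exp(9*t)} = 1/(s - 9).
So (s^2 - s + 1)Y = 1/(s - 9) + (3*s - 8).
Divide through and combine into a single rational function.

Y(s) = (3*s^2 - 35*s + 73)/(s^3 - 10*s^2 + 10*s - 9)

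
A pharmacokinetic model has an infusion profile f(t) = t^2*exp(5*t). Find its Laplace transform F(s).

F(s) = 2/(s - 5)^3

L{e^(5t)} = 1/(s - 5).
Then apply L{t^2·g(t)} = (-1)^2 d^2/ds^2[G(s)] with G(s) = 1/(s - 5):
differentiating 2 times and applying the sign gives 2/(s - 5)^3.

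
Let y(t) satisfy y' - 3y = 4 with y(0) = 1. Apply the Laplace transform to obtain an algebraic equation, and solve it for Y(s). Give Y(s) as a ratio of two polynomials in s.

Transform both sides with L{·}.
With L{y'} = sY - y(0) = sY - 1: the LHS transforms to (s - 3)Y - (1).
The right side is L{4} = 4/s.
So (s - 3)Y = 4/s + (1).
Divide through and combine into a single rational function.

Y(s) = (s + 4)/(s^2 - 3*s)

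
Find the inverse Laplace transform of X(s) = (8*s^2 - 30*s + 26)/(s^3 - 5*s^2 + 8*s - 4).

Factor the denominator: s^3 - 5*s^2 + 8*s - 4 = (s - 2)^2*(s - 1).
Partial fraction decomposition gives [4/(s - 2)] + [-2/(s - 2)^2] + [4/(s - 1)].
Invert each term: 4/(s - 2) ↔ 4e^(2t); -2/(s - 2)^2 ↔ -2t·e^(2t); 4/(s - 1) ↔ 4e^(t).

-2*t*exp(2*t) + 4*exp(2*t) + 4*exp(t)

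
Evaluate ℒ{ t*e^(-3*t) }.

L{e^(-3t)} = 1/(s + 3).
Then apply L{t·g(t)} = -d/ds[G(s)] with G(s) = 1/(s + 3):
differentiating 1 time and applying the sign gives (s + 3)^(-2).

(s + 3)^(-2)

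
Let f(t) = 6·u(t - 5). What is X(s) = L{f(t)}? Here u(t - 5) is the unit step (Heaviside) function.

X(s) = 6*exp(-5*s)/s

By the second shifting theorem, L{u(t - c)·g(t - c)} = e^(-cs)·G(s) with c = 5 and G(s) = L{g(t)}.
L{6} = 6/s.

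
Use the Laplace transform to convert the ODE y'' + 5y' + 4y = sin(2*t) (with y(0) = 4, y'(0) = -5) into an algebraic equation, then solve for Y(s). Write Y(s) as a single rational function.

Y(s) = (4*s^3 + 15*s^2 + 16*s + 62)/(s^4 + 5*s^3 + 8*s^2 + 20*s + 16)

Apply the Laplace transform to the equation.
With L{y''} = s^2 Y - s·y(0) - y'(0) and L{y'} = sY - y(0), with y(0) = 4, y'(0) = -5: the LHS transforms to (s^2 + 5*s + 4)Y - (4*s + 15).
The right side is L{sin(2*t)} = 2/(s^2 + 4).
So (s^2 + 5*s + 4)Y = 2/(s^2 + 4) + (4*s + 15).
Isolate Y and clear denominators.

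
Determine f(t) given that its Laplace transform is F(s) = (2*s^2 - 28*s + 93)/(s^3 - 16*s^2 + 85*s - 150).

Factor the denominator: s^3 - 16*s^2 + 85*s - 150 = (s - 6)*(s - 5)^2.
Partial fraction decomposition gives [5/(s - 5)] + [-3/(s - 5)^2] + [-3/(s - 6)].
Invert each term: 5/(s - 5) ↔ 5e^(5t); -3/(s - 5)^2 ↔ -3t·e^(5t); -3/(s - 6) ↔ -3e^(6t).

f(t) = -3*t*exp(5*t) - 3*exp(6*t) + 5*exp(5*t)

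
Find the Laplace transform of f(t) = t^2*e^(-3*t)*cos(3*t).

2*(s + 3)*(s^2 + 6*s - 18)/(s^2 + 6*s + 18)^3

L{cos(3t)} = s/(s^2 + 9).
Multiplying by e^(-3t) shifts s → s + 3, so L{e^(-3*t)*cos(3*t)} = (s + 3)/((s + 3)^2 + 9).
Then apply L{t^2·g(t)} = (-1)^2 d^2/ds^2[H(s)] with H(s) = (s + 3)/((s + 3)^2 + 9):
differentiating 2 times and applying the sign gives 2*(s + 3)*(s^2 + 6*s - 18)/(s^2 + 6*s + 18)^3.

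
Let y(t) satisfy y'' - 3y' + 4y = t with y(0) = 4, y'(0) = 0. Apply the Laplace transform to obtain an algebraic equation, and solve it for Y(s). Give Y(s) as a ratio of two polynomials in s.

Y(s) = (4*s^3 - 12*s^2 + 1)/(s^4 - 3*s^3 + 4*s^2)

Laplace-transform each side.
Using L{y''} = s^2 Y - s·y(0) - y'(0) and L{y'} = sY - y(0), with y(0) = 4, y'(0) = 0, the left side becomes (s^2 - 3*s + 4)Y - (4*s - 12).
The right side is L{t} = s^(-2).
So (s^2 - 3*s + 4)Y = s^(-2) + (4*s - 12).
Divide through and combine into a single rational function.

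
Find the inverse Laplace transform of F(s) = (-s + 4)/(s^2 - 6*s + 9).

t*exp(3*t) - exp(3*t)

Factor the denominator: s^2 - 6*s + 9 = (s - 3)^2.
Partial fraction decomposition gives [-1/(s - 3)] + [(s - 3)^(-2)].
Invert each term: -1/(s - 3) ↔ -e^(3t); 1/(s - 3)^2 ↔ t·e^(3t).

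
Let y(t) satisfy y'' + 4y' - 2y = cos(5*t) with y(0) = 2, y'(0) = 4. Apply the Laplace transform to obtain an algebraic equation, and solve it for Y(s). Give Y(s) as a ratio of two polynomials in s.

Y(s) = (2*s^3 + 12*s^2 + 51*s + 300)/(s^4 + 4*s^3 + 23*s^2 + 100*s - 50)

Laplace-transform each side.
The derivative rules (L{y''} = s^2 Y - s·y(0) - y'(0) and L{y'} = sY - y(0), with y(0) = 2, y'(0) = 4) turn the left side into (s^2 + 4*s - 2)Y - (2*s + 12).
The right side is L{cos(5*t)} = s/(s^2 + 25).
So (s^2 + 4*s - 2)Y = s/(s^2 + 25) + (2*s + 12).
Solve for Y(s) and write it as one ratio of polynomials.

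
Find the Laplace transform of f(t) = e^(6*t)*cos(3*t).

(s - 6)/((s - 6)^2 + 9)

L{cos(3t)} = s/(s^2 + 9).
By the first shifting theorem, multiplying by e^(6t) replaces s with s - 6.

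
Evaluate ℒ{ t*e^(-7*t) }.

L{e^(-7t)} = 1/(s + 7).
Then apply L{t·g(t)} = -d/ds[G(s)] with G(s) = 1/(s + 7):
differentiating 1 time and applying the sign gives (s + 7)^(-2).

(s + 7)^(-2)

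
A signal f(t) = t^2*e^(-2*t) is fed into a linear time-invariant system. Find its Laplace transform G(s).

L{e^(-2t)} = 1/(s + 2).
Then apply L{t^2·g(t)} = (-1)^2 d^2/ds^2[H(s)] with H(s) = 1/(s + 2):
differentiating 2 times and applying the sign gives 2/(s + 2)^3.

G(s) = 2/(s + 2)^3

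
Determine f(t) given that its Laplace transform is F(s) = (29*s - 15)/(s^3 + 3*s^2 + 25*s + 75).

Factor the denominator: s^3 + 3*s^2 + 25*s + 75 = (s + 3)*(s^2 + 25).
Partial fraction decomposition gives [-3/(s + 3)] + [3*s/(s^2 + 25)] + [20/(s^2 + 25)].
Invert each term: -3/(s + 3) ↔ -3e^(-3t); 3·s/(s^2 + 25) ↔ 3cos(5t); 4·5/(s^2 + 25) ↔ 4sin(5t).

f(t) = 4*sin(5*t) + 3*cos(5*t) - 3*exp(-3*t)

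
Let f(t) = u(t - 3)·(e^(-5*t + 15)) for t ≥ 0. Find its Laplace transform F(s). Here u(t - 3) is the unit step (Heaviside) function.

F(s) = exp(-3*s)/(s + 5)

By the second shifting theorem, L{u(t - c)·g(t - c)} = e^(-cs)·G(s) with c = 3 and G(s) = L{g(t)}.
L{e^(-5t)} = 1/(s + 5).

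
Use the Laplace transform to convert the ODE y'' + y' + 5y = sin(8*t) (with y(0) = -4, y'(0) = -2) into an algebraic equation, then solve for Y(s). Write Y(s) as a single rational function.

Y(s) = (-4*s^3 - 6*s^2 - 256*s - 376)/(s^4 + s^3 + 69*s^2 + 64*s + 320)

Laplace-transform each side.
The derivative rules (L{y''} = s^2 Y - s·y(0) - y'(0) and L{y'} = sY - y(0), with y(0) = -4, y'(0) = -2) turn the left side into (s^2 + s + 5)Y - (-4*s - 6).
The right side is L{sin(8*t)} = 8/(s^2 + 64).
So (s^2 + s + 5)Y = 8/(s^2 + 64) + (-4*s - 6).
Solve for Y(s) and write it as one ratio of polynomials.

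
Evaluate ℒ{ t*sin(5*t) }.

10*s/(s^2 + 25)^2

L{sin(5t)} = 5/(s^2 + 25).
Then apply L{t·g(t)} = -d/ds[G(s)] with G(s) = 5/(s^2 + 25):
differentiating 1 time and applying the sign gives 10*s/(s^2 + 25)^2.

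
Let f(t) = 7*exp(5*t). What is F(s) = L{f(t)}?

F(s) = 7/(s - 5)

L{7} = 7/s.
By the first shifting theorem, multiplying by e^(5t) replaces s with s - 5.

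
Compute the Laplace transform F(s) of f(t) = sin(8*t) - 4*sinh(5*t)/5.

F(s) = 8/(s^2 + 64) - 4/(s^2 - 25)

Apply the Laplace transform termwise.
(-4/5)·[L{sinh(5t)} = 5/(s^2 - 25)]; L{sin(8t)} = 8/(s^2 + 64).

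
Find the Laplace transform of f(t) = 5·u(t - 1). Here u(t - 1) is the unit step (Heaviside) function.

5*exp(-s)/s

By the second shifting theorem, L{u(t - c)·g(t - c)} = e^(-cs)·G(s) with c = 1 and G(s) = L{g(t)}.
L{5} = 5/s.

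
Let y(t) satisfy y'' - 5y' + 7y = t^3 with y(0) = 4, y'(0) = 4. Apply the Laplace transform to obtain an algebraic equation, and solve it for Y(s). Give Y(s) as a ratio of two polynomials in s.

Y(s) = (4*s^5 - 16*s^4 + 6)/(s^6 - 5*s^5 + 7*s^4)

Take the Laplace transform of both sides.
With L{y''} = s^2 Y - s·y(0) - y'(0) and L{y'} = sY - y(0), with y(0) = 4, y'(0) = 4: the LHS transforms to (s^2 - 5*s + 7)Y - (4*s - 16).
The right side is L{t^3} = 6/s^4.
So (s^2 - 5*s + 7)Y = 6/s^4 + (4*s - 16).
Solve for Y(s) and write it as one ratio of polynomials.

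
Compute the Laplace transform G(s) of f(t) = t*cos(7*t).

L{cos(7t)} = s/(s^2 + 49).
Then apply L{t·g(t)} = -d/ds[H(s)] with H(s) = s/(s^2 + 49):
differentiating 1 time and applying the sign gives (s - 7)*(s + 7)/(s^2 + 49)^2.

G(s) = (s - 7)*(s + 7)/(s^2 + 49)^2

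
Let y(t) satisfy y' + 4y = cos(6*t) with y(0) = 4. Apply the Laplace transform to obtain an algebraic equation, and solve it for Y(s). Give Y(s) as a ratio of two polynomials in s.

Y(s) = (4*s^2 + s + 144)/(s^3 + 4*s^2 + 36*s + 144)

Transform both sides with L{·}.
The derivative rules (L{y'} = sY - y(0) = sY - 4) turn the left side into (s + 4)Y - (4).
The right side is L{cos(6*t)} = s/(s^2 + 36).
So (s + 4)Y = s/(s^2 + 36) + (4).
Divide through and combine into a single rational function.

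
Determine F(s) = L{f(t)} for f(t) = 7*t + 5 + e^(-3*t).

F(s) = 1/(s + 3) + 5/s + 7/s^2

By linearity of the Laplace transform, transform each term separately.
L{5} = 5/s; (7)·[L{t} = 1!/s^2 = 1/s^2]; L{e^(-3t)} = 1/(s + 3).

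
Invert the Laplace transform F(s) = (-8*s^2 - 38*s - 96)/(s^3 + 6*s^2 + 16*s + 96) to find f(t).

f(t) = -2*sin(4*t) - 5*cos(4*t) - 3*exp(-6*t)

Factor the denominator: s^3 + 6*s^2 + 16*s + 96 = (s + 6)*(s^2 + 16).
Partial fraction decomposition gives [-3/(s + 6)] + [-5*s/(s^2 + 16)] + [-8/(s^2 + 16)].
Invert each term: -3/(s + 6) ↔ -3e^(-6t); -5·s/(s^2 + 16) ↔ -5cos(4t); -2·4/(s^2 + 16) ↔ -2sin(4t).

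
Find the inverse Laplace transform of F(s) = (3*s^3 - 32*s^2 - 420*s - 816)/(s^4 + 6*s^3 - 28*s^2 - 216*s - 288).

Factor the denominator: s^4 + 6*s^3 - 28*s^2 - 216*s - 288 = (s - 6)*(s + 2)*(s + 4)*(s + 6).
Partial fraction decomposition gives [1/(s + 6)] + [-4/(s - 6)] + [2/(s + 2)] + [4/(s + 4)].
Invert each term: 1/(s + 6) ↔ e^(-6t); -4/(s - 6) ↔ -4e^(6t); 2/(s + 2) ↔ 2e^(-2t); 4/(s + 4) ↔ 4e^(-4t).

-4*exp(6*t) + 2*exp(-2*t) + 4*exp(-4*t) + exp(-6*t)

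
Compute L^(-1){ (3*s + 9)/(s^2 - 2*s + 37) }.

2*exp(t)*sin(6*t) + 3*exp(t)*cos(6*t)

Complete the square in the denominator: s^2 - 2*s + 37 = (s - 1)^2 + 6^2.
Split the numerator to match: 3*s + 9 = 3·(s - 1) + 2·6.
Invert each term: 3·(s - 1)/((s - 1)^2 + 36) ↔ 3e^(t)cos(6t); 2·6/((s - 1)^2 + 36) ↔ 2e^(t)sin(6t).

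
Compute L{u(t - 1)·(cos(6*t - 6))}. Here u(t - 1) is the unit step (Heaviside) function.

s*exp(-s)/(s^2 + 36)

By the second shifting theorem, L{u(t - c)·g(t - c)} = e^(-cs)·G(s) with c = 1 and G(s) = L{g(t)}.
L{cos(6t)} = s/(s^2 + 36).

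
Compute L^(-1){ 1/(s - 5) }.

exp(5*t)

Since L{e^(5t)} = 1/(s - 5), the inverse is exp(5*t).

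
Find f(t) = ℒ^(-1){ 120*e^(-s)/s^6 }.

f(t) = Heaviside(t - 1)*((t - 1)^5)

The factor e^(-s) signals a time shift by c = 1 (second shifting theorem).
L{t^5} = 5!/s^6 = 120/s^6, so L^-1{120/s^6} = t^5.
Hence the inverse is u(t - 1) times that function evaluated at t - 1.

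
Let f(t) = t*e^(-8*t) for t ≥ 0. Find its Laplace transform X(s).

L{e^(-8t)} = 1/(s + 8).
Then apply L{t·g(t)} = -d/ds[G(s)] with G(s) = 1/(s + 8):
differentiating 1 time and applying the sign gives (s + 8)^(-2).

X(s) = (s + 8)^(-2)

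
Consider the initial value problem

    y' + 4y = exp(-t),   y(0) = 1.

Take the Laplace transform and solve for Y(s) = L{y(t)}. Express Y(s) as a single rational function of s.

Apply the Laplace transform to the equation.
Using L{y'} = sY - y(0) = sY - 1, the left side becomes (s + 4)Y - (1).
The right side is L{exp(-t)} = 1/(s + 1).
So (s + 4)Y = 1/(s + 1) + (1).
Divide through and combine into a single rational function.

Y(s) = (s + 2)/(s^2 + 5*s + 4)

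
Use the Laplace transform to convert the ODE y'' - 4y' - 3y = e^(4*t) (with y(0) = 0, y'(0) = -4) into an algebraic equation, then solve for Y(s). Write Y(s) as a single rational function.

Y(s) = (-4*s + 17)/(s^3 - 8*s^2 + 13*s + 12)

Laplace-transform each side.
Using L{y''} = s^2 Y - s·y(0) - y'(0) and L{y'} = sY - y(0), with y(0) = 0, y'(0) = -4, the left side becomes (s^2 - 4*s - 3)Y - (-4).
The right side is L{e^(4*t)} = 1/(s - 4).
So (s^2 - 4*s - 3)Y = 1/(s - 4) + (-4).
Isolate Y and clear denominators.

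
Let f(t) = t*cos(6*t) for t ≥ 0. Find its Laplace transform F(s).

L{cos(6t)} = s/(s^2 + 36).
Then apply L{t·g(t)} = -d/ds[G(s)] with G(s) = s/(s^2 + 36):
differentiating 1 time and applying the sign gives (s - 6)*(s + 6)/(s^2 + 36)^2.

F(s) = (s - 6)*(s + 6)/(s^2 + 36)^2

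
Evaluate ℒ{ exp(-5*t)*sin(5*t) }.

5/((s + 5)^2 + 25)

L{sin(5t)} = 5/(s^2 + 25).
By the first shifting theorem, multiplying by e^(-5t) replaces s with s + 5.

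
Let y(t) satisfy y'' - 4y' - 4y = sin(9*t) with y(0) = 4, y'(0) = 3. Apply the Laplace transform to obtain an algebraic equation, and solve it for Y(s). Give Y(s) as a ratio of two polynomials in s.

Take the Laplace transform of both sides.
Using L{y''} = s^2 Y - s·y(0) - y'(0) and L{y'} = sY - y(0), with y(0) = 4, y'(0) = 3, the left side becomes (s^2 - 4*s - 4)Y - (4*s - 13).
The right side is L{sin(9*t)} = 9/(s^2 + 81).
So (s^2 - 4*s - 4)Y = 9/(s^2 + 81) + (4*s - 13).
Divide through and combine into a single rational function.

Y(s) = (4*s^3 - 13*s^2 + 324*s - 1044)/(s^4 - 4*s^3 + 77*s^2 - 324*s - 324)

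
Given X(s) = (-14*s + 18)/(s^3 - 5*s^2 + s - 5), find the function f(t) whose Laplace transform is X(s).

Factor the denominator: s^3 - 5*s^2 + s - 5 = (s - 5)*(s^2 + 1).
Partial fraction decomposition gives [-2/(s - 5)] + [2*s/(s^2 + 1)] + [-4/(s^2 + 1)].
Invert each term: -2/(s - 5) ↔ -2e^(5t); 2·s/(s^2 + 1) ↔ 2cos(t); -4·1/(s^2 + 1) ↔ -4sin(t).

f(t) = -2*exp(5*t) - 4*sin(t) + 2*cos(t)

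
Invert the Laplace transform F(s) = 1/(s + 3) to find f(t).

Since L{e^(-3t)} = 1/(s + 3), the inverse is e^(-3*t).

f(t) = exp(-3*t)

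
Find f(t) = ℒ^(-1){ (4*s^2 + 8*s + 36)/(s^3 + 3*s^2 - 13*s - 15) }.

f(t) = 3*exp(3*t) - 2*exp(-t) + 3*exp(-5*t)

Factor the denominator: s^3 + 3*s^2 - 13*s - 15 = (s - 3)*(s + 1)*(s + 5).
Partial fraction decomposition gives [3/(s - 3)] + [3/(s + 5)] + [-2/(s + 1)].
Invert each term: 3/(s - 3) ↔ 3e^(3t); 3/(s + 5) ↔ 3e^(-5t); -2/(s + 1) ↔ -2e^(-t).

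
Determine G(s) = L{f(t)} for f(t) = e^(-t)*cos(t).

L{cos(t)} = s/(s^2 + 1).
By the first shifting theorem, multiplying by e^(-t) replaces s with s + 1.

G(s) = (s + 1)/((s + 1)^2 + 1)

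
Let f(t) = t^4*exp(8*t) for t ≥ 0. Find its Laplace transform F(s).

L{t^4} = 4!/s^5 = 24/s^5.
By the first shifting theorem, multiplying by e^(8t) replaces s with s - 8.

F(s) = 24/(s - 8)^5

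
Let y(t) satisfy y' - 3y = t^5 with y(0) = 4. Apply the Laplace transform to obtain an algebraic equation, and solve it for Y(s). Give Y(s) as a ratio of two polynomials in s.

Laplace-transform each side.
The derivative rules (L{y'} = sY - y(0) = sY - 4) turn the left side into (s - 3)Y - (4).
The right side is L{t^5} = 120/s^6.
So (s - 3)Y = 120/s^6 + (4).
Divide through and combine into a single rational function.

Y(s) = (4*s^6 + 120)/(s^7 - 3*s^6)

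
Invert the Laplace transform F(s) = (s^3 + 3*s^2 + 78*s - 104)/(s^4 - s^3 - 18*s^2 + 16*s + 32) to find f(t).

Factor the denominator: s^4 - s^3 - 18*s^2 + 16*s + 32 = (s - 4)*(s - 2)*(s + 1)*(s + 4).
Partial fraction decomposition gives [3/(s + 4)] + [4/(s - 4)] + [-2/(s - 2)] + [-4/(s + 1)].
Invert each term: 3/(s + 4) ↔ 3e^(-4t); 4/(s - 4) ↔ 4e^(4t); -2/(s - 2) ↔ -2e^(2t); -4/(s + 1) ↔ -4e^(-t).

f(t) = 4*exp(4*t) - 2*exp(2*t) - 4*exp(-t) + 3*exp(-4*t)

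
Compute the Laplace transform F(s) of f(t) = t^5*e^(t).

L{t^5} = 5!/s^6 = 120/s^6.
By the first shifting theorem, multiplying by e^(t) replaces s with s - 1.

F(s) = 120/(s - 1)^6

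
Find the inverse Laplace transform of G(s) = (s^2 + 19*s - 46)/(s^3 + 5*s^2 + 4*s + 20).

Factor the denominator: s^3 + 5*s^2 + 4*s + 20 = (s + 5)*(s^2 + 4).
Partial fraction decomposition gives [-4/(s + 5)] + [5*s/(s^2 + 4)] + [-6/(s^2 + 4)].
Invert each term: -4/(s + 5) ↔ -4e^(-5t); 5·s/(s^2 + 4) ↔ 5cos(2t); -3·2/(s^2 + 4) ↔ -3sin(2t).

-3*sin(2*t) + 5*cos(2*t) - 4*exp(-5*t)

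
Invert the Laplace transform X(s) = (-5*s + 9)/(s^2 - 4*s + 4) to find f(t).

Factor the denominator: s^2 - 4*s + 4 = (s - 2)^2.
Partial fraction decomposition gives [-5/(s - 2)] + [-1/(s - 2)^2].
Invert each term: -5/(s - 2) ↔ -5e^(2t); -1/(s - 2)^2 ↔ -t·e^(2t).

f(t) = -t*exp(2*t) - 5*exp(2*t)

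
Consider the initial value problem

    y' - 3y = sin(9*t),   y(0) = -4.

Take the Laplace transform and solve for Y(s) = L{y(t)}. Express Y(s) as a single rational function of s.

Y(s) = (-4*s^2 - 315)/(s^3 - 3*s^2 + 81*s - 243)

Apply the Laplace transform to the equation.
With L{y'} = sY - y(0) = sY - (-4): the LHS transforms to (s - 3)Y - (-4).
The right side is L{sin(9*t)} = 9/(s^2 + 81).
So (s - 3)Y = 9/(s^2 + 81) + (-4).
Isolate Y and clear denominators.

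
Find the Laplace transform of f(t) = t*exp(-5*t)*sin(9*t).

18*(s + 5)/(s^2 + 10*s + 106)^2

L{sin(9t)} = 9/(s^2 + 81).
Multiplying by e^(-5t) shifts s → s + 5, so L{exp(-5*t)*sin(9*t)} = 9/((s + 5)^2 + 81).
Then apply L{t·g(t)} = -d/ds[G(s)] with G(s) = 9/((s + 5)^2 + 81):
differentiating 1 time and applying the sign gives 18*(s + 5)/(s^2 + 10*s + 106)^2.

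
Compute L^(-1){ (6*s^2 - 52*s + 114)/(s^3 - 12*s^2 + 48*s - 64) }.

Factor the denominator: s^3 - 12*s^2 + 48*s - 64 = (s - 4)^3.
Partial fraction decomposition gives [6/(s - 4)] + [-4/(s - 4)^2] + [2/(s - 4)^3].
Invert each term: 6/(s - 4) ↔ 6e^(4t); -4/(s - 4)^2 ↔ -4t·e^(4t); 2/(s - 4)^3 ↔ (1)t^2·e^(4t).

t^2*exp(4*t) - 4*t*exp(4*t) + 6*exp(4*t)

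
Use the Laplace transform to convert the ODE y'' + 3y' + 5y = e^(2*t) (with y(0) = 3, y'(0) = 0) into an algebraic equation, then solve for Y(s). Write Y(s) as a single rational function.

Y(s) = (3*s^2 + 3*s - 17)/(s^3 + s^2 - s - 10)

Take the Laplace transform of both sides.
The derivative rules (L{y''} = s^2 Y - s·y(0) - y'(0) and L{y'} = sY - y(0), with y(0) = 3, y'(0) = 0) turn the left side into (s^2 + 3*s + 5)Y - (3*s + 9).
The right side is L{e^(2*t)} = 1/(s - 2).
So (s^2 + 3*s + 5)Y = 1/(s - 2) + (3*s + 9).
Isolate Y and clear denominators.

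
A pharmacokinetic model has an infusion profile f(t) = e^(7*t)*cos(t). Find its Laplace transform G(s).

G(s) = (s - 7)/((s - 7)^2 + 1)

L{cos(t)} = s/(s^2 + 1).
By the first shifting theorem, multiplying by e^(7t) replaces s with s - 7.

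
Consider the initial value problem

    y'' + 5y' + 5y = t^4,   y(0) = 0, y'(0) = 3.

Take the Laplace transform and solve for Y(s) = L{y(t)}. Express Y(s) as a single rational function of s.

Laplace-transform each side.
The derivative rules (L{y''} = s^2 Y - s·y(0) - y'(0) and L{y'} = sY - y(0), with y(0) = 0, y'(0) = 3) turn the left side into (s^2 + 5*s + 5)Y - (3).
The right side is L{t^4} = 24/s^5.
So (s^2 + 5*s + 5)Y = 24/s^5 + (3).
Divide through and combine into a single rational function.

Y(s) = (3*s^5 + 24)/(s^7 + 5*s^6 + 5*s^5)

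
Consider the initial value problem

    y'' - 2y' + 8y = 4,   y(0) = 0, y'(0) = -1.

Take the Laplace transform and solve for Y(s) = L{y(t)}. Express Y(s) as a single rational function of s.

Y(s) = (-s + 4)/(s^3 - 2*s^2 + 8*s)

Apply the Laplace transform to the equation.
With L{y''} = s^2 Y - s·y(0) - y'(0) and L{y'} = sY - y(0), with y(0) = 0, y'(0) = -1: the LHS transforms to (s^2 - 2*s + 8)Y - (-1).
The right side is L{4} = 4/s.
So (s^2 - 2*s + 8)Y = 4/s + (-1).
Solve for Y(s) and write it as one ratio of polynomials.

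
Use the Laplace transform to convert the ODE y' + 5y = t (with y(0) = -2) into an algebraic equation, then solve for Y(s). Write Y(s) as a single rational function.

Apply the Laplace transform to the equation.
Using L{y'} = sY - y(0) = sY - (-2), the left side becomes (s + 5)Y - (-2).
The right side is L{t} = s^(-2).
So (s + 5)Y = s^(-2) + (-2).
Solve for Y(s) and write it as one ratio of polynomials.

Y(s) = (-2*s^2 + 1)/(s^3 + 5*s^2)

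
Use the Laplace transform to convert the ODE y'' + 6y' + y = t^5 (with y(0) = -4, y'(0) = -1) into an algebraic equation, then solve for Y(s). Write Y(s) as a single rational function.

Y(s) = (-4*s^7 - 25*s^6 + 120)/(s^8 + 6*s^7 + s^6)

Take the Laplace transform of both sides.
With L{y''} = s^2 Y - s·y(0) - y'(0) and L{y'} = sY - y(0), with y(0) = -4, y'(0) = -1: the LHS transforms to (s^2 + 6*s + 1)Y - (-4*s - 25).
The right side is L{t^5} = 120/s^6.
So (s^2 + 6*s + 1)Y = 120/s^6 + (-4*s - 25).
Isolate Y and clear denominators.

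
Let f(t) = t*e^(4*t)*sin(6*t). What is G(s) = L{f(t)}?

L{sin(6t)} = 6/(s^2 + 36).
Multiplying by e^(4t) shifts s → s - 4, so L{e^(4*t)*sin(6*t)} = 6/((s - 4)^2 + 36).
Then apply L{t·g(t)} = -d/ds[H(s)] with H(s) = 6/((s - 4)^2 + 36):
differentiating 1 time and applying the sign gives 12*(s - 4)/(s^2 - 8*s + 52)^2.

G(s) = 12*(s - 4)/(s^2 - 8*s + 52)^2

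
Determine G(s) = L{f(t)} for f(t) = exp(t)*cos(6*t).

L{cos(6t)} = s/(s^2 + 36).
By the first shifting theorem, multiplying by e^(t) replaces s with s - 1.

G(s) = (s - 1)/((s - 1)^2 + 36)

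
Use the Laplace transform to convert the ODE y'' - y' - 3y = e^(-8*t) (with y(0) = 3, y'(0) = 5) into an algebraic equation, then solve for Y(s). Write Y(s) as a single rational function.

Y(s) = (3*s^2 + 26*s + 17)/(s^3 + 7*s^2 - 11*s - 24)

Take the Laplace transform of both sides.
The derivative rules (L{y''} = s^2 Y - s·y(0) - y'(0) and L{y'} = sY - y(0), with y(0) = 3, y'(0) = 5) turn the left side into (s^2 - s - 3)Y - (3*s + 2).
The right side is L{e^(-8*t)} = 1/(s + 8).
So (s^2 - s - 3)Y = 1/(s + 8) + (3*s + 2).
Divide through and combine into a single rational function.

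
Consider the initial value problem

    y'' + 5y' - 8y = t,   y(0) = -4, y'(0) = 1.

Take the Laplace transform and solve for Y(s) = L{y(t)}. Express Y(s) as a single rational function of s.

Y(s) = (-4*s^3 - 19*s^2 + 1)/(s^4 + 5*s^3 - 8*s^2)

Transform both sides with L{·}.
With L{y''} = s^2 Y - s·y(0) - y'(0) and L{y'} = sY - y(0), with y(0) = -4, y'(0) = 1: the LHS transforms to (s^2 + 5*s - 8)Y - (-4*s - 19).
The right side is L{t} = s^(-2).
So (s^2 + 5*s - 8)Y = s^(-2) + (-4*s - 19).
Solve for Y(s) and write it as one ratio of polynomials.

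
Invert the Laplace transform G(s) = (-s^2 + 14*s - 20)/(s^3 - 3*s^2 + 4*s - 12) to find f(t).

Factor the denominator: s^3 - 3*s^2 + 4*s - 12 = (s - 3)*(s^2 + 4).
Partial fraction decomposition gives [1/(s - 3)] + [-2*s/(s^2 + 4)] + [8/(s^2 + 4)].
Invert each term: 1/(s - 3) ↔ e^(3t); -2·s/(s^2 + 4) ↔ -2cos(2t); 4·2/(s^2 + 4) ↔ 4sin(2t).

f(t) = exp(3*t) + 4*sin(2*t) - 2*cos(2*t)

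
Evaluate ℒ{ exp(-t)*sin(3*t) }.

L{sin(3t)} = 3/(s^2 + 9).
By the first shifting theorem, multiplying by e^(-t) replaces s with s + 1.

3/((s + 1)^2 + 9)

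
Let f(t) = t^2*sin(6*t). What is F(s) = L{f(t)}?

L{sin(6t)} = 6/(s^2 + 36).
Then apply L{t^2·g(t)} = (-1)^2 d^2/ds^2[G(s)] with G(s) = 6/(s^2 + 36):
differentiating 2 times and applying the sign gives 36*(s^2 - 12)/(s^2 + 36)^3.

F(s) = 36*(s^2 - 12)/(s^2 + 36)^3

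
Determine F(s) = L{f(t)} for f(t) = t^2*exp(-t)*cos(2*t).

L{cos(2t)} = s/(s^2 + 4).
Multiplying by e^(-t) shifts s → s + 1, so L{exp(-t)*cos(2*t)} = (s + 1)/((s + 1)^2 + 4).
Then apply L{t^2·g(t)} = (-1)^2 d^2/ds^2[G(s)] with G(s) = (s + 1)/((s + 1)^2 + 4):
differentiating 2 times and applying the sign gives 2*(s + 1)*(s^2 + 2*s - 11)/(s^2 + 2*s + 5)^3.

F(s) = 2*(s + 1)*(s^2 + 2*s - 11)/(s^2 + 2*s + 5)^3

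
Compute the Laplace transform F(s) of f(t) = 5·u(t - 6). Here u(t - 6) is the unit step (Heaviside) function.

By the second shifting theorem, L{u(t - c)·g(t - c)} = e^(-cs)·G(s) with c = 6 and G(s) = L{g(t)}.
L{5} = 5/s.

F(s) = 5*exp(-6*s)/s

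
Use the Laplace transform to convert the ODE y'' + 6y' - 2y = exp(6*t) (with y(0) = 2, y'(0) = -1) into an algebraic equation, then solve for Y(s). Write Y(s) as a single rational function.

Y(s) = (2*s^2 - s - 65)/(s^3 - 38*s + 12)

Apply the Laplace transform to the equation.
The derivative rules (L{y''} = s^2 Y - s·y(0) - y'(0) and L{y'} = sY - y(0), with y(0) = 2, y'(0) = -1) turn the left side into (s^2 + 6*s - 2)Y - (2*s + 11).
The right side is L{exp(6*t)} = 1/(s - 6).
So (s^2 + 6*s - 2)Y = 1/(s - 6) + (2*s + 11).
Divide through and combine into a single rational function.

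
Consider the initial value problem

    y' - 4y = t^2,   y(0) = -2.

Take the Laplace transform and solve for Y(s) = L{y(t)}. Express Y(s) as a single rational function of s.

Y(s) = (-2*s^3 + 2)/(s^4 - 4*s^3)

Apply the Laplace transform to the equation.
The derivative rules (L{y'} = sY - y(0) = sY - (-2)) turn the left side into (s - 4)Y - (-2).
The right side is L{t^2} = 2/s^3.
So (s - 4)Y = 2/s^3 + (-2).
Isolate Y and clear denominators.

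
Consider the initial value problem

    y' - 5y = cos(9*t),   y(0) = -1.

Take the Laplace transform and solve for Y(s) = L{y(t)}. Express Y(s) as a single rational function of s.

Laplace-transform each side.
With L{y'} = sY - y(0) = sY - (-1): the LHS transforms to (s - 5)Y - (-1).
The right side is L{cos(9*t)} = s/(s^2 + 81).
So (s - 5)Y = s/(s^2 + 81) + (-1).
Isolate Y and clear denominators.

Y(s) = (-s^2 + s - 81)/(s^3 - 5*s^2 + 81*s - 405)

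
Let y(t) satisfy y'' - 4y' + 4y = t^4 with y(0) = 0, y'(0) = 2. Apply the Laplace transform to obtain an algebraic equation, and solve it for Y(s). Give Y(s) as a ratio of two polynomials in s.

Y(s) = (2*s^5 + 24)/(s^7 - 4*s^6 + 4*s^5)

Take the Laplace transform of both sides.
Using L{y''} = s^2 Y - s·y(0) - y'(0) and L{y'} = sY - y(0), with y(0) = 0, y'(0) = 2, the left side becomes (s^2 - 4*s + 4)Y - (2).
The right side is L{t^4} = 24/s^5.
So (s^2 - 4*s + 4)Y = 24/s^5 + (2).
Isolate Y and clear denominators.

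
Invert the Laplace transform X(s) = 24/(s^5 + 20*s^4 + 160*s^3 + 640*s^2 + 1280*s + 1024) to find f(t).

Rewrite the denominator: s^5 + 20*s^4 + 160*s^3 + 640*s^2 + 1280*s + 1024 = (s + 4)^5.
The form in (s + 4) signals a first-shifting-theorem factor e^(-4t).
Since L{t^4} = 4!/s^5 = 24/s^5, the inverse is t^4*e^(-4*t).

f(t) = t^4*exp(-4*t)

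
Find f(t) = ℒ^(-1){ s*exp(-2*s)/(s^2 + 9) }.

The factor e^(-2s) signals a time shift by c = 2 (second shifting theorem).
L{cos(3t)} = s/(s^2 + 9), so L^-1{s/(s^2 + 9)} = cos(3*t).
Hence the inverse is u(t - 2) times that function evaluated at t - 2.

f(t) = Heaviside(t - 2)*(cos(3*t - 6))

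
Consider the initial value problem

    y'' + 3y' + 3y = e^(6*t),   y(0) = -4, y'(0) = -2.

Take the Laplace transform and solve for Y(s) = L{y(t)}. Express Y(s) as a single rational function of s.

Take the Laplace transform of both sides.
With L{y''} = s^2 Y - s·y(0) - y'(0) and L{y'} = sY - y(0), with y(0) = -4, y'(0) = -2: the LHS transforms to (s^2 + 3*s + 3)Y - (-4*s - 14).
The right side is L{e^(6*t)} = 1/(s - 6).
So (s^2 + 3*s + 3)Y = 1/(s - 6) + (-4*s - 14).
Solve for Y(s) and write it as one ratio of polynomials.

Y(s) = (-4*s^2 + 10*s + 85)/(s^3 - 3*s^2 - 15*s - 18)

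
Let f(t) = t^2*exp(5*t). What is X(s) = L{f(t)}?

X(s) = 2/(s - 5)^3

L{e^(5t)} = 1/(s - 5).
Then apply L{t^2·g(t)} = (-1)^2 d^2/ds^2[G(s)] with G(s) = 1/(s - 5):
differentiating 2 times and applying the sign gives 2/(s - 5)^3.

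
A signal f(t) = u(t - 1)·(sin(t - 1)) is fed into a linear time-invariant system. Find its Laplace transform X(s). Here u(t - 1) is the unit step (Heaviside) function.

By the second shifting theorem, L{u(t - c)·g(t - c)} = e^(-cs)·G(s) with c = 1 and G(s) = L{g(t)}.
L{sin(t)} = 1/(s^2 + 1).

X(s) = exp(-s)/(s^2 + 1)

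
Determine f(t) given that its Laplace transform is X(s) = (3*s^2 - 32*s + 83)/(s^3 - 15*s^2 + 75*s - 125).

Factor the denominator: s^3 - 15*s^2 + 75*s - 125 = (s - 5)^3.
Partial fraction decomposition gives [3/(s - 5)] + [-2/(s - 5)^2] + [-2/(s - 5)^3].
Invert each term: 3/(s - 5) ↔ 3e^(5t); -2/(s - 5)^2 ↔ -2t·e^(5t); -2/(s - 5)^3 ↔ (-1)t^2·e^(5t).

f(t) = -t^2*exp(5*t) - 2*t*exp(5*t) + 3*exp(5*t)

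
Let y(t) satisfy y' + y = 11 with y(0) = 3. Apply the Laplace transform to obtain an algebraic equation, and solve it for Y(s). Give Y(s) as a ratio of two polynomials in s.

Y(s) = (3*s + 11)/(s^2 + s)

Take the Laplace transform of both sides.
With L{y'} = sY - y(0) = sY - 3: the LHS transforms to (s + 1)Y - (3).
The right side is L{11} = 11/s.
So (s + 1)Y = 11/s + (3).
Isolate Y and clear denominators.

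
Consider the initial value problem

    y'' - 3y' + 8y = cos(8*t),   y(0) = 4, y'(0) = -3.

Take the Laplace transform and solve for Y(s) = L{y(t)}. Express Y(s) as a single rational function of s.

Take the Laplace transform of both sides.
The derivative rules (L{y''} = s^2 Y - s·y(0) - y'(0) and L{y'} = sY - y(0), with y(0) = 4, y'(0) = -3) turn the left side into (s^2 - 3*s + 8)Y - (4*s - 15).
The right side is L{cos(8*t)} = s/(s^2 + 64).
So (s^2 - 3*s + 8)Y = s/(s^2 + 64) + (4*s - 15).
Isolate Y and clear denominators.

Y(s) = (4*s^3 - 15*s^2 + 257*s - 960)/(s^4 - 3*s^3 + 72*s^2 - 192*s + 512)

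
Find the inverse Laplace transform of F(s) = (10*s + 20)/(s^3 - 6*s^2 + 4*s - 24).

2*exp(6*t) - sin(2*t) - 2*cos(2*t)

Factor the denominator: s^3 - 6*s^2 + 4*s - 24 = (s - 6)*(s^2 + 4).
Partial fraction decomposition gives [2/(s - 6)] + [-2*s/(s^2 + 4)] + [-2/(s^2 + 4)].
Invert each term: 2/(s - 6) ↔ 2e^(6t); -2·s/(s^2 + 4) ↔ -2cos(2t); -1·2/(s^2 + 4) ↔ -sin(2t).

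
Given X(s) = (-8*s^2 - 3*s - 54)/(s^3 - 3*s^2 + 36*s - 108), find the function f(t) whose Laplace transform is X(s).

Factor the denominator: s^3 - 3*s^2 + 36*s - 108 = (s - 3)*(s^2 + 36).
Partial fraction decomposition gives [-3/(s - 3)] + [-5*s/(s^2 + 36)] + [-18/(s^2 + 36)].
Invert each term: -3/(s - 3) ↔ -3e^(3t); -5·s/(s^2 + 36) ↔ -5cos(6t); -3·6/(s^2 + 36) ↔ -3sin(6t).

f(t) = -3*exp(3*t) - 3*sin(6*t) - 5*cos(6*t)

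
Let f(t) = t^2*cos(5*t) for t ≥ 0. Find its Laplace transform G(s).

L{cos(5t)} = s/(s^2 + 25).
Then apply L{t^2·g(t)} = (-1)^2 d^2/ds^2[H(s)] with H(s) = s/(s^2 + 25):
differentiating 2 times and applying the sign gives 2*s*(s^2 - 75)/(s^2 + 25)^3.

G(s) = 2*s*(s^2 - 75)/(s^2 + 25)^3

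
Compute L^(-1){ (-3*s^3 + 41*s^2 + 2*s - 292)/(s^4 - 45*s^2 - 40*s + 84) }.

exp(7*t) + 2*exp(t) - exp(-2*t) - 5*exp(-6*t)

Factor the denominator: s^4 - 45*s^2 - 40*s + 84 = (s - 7)*(s - 1)*(s + 2)*(s + 6).
Partial fraction decomposition gives [-1/(s + 2)] + [-5/(s + 6)] + [1/(s - 7)] + [2/(s - 1)].
Invert each term: -1/(s + 2) ↔ -e^(-2t); -5/(s + 6) ↔ -5e^(-6t); 1/(s - 7) ↔ e^(7t); 2/(s - 1) ↔ 2e^(t).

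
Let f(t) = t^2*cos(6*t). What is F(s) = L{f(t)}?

F(s) = 2*s*(s^2 - 108)/(s^2 + 36)^3

L{cos(6t)} = s/(s^2 + 36).
Then apply L{t^2·g(t)} = (-1)^2 d^2/ds^2[G(s)] with G(s) = s/(s^2 + 36):
differentiating 2 times and applying the sign gives 2*s*(s^2 - 108)/(s^2 + 36)^3.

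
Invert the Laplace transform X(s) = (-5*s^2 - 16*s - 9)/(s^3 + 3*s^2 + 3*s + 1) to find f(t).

f(t) = t^2*exp(-t) - 6*t*exp(-t) - 5*exp(-t)

Factor the denominator: s^3 + 3*s^2 + 3*s + 1 = (s + 1)^3.
Partial fraction decomposition gives [-5/(s + 1)] + [-6/(s + 1)^2] + [2/(s + 1)^3].
Invert each term: -5/(s + 1) ↔ -5e^(-t); -6/(s + 1)^2 ↔ -6t·e^(-t); 2/(s + 1)^3 ↔ (1)t^2·e^(-t).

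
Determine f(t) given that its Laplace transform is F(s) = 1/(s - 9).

Since L{e^(9t)} = 1/(s - 9), the inverse is e^(9*t).

f(t) = exp(9*t)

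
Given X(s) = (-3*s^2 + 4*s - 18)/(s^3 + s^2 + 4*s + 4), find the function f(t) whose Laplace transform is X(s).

Factor the denominator: s^3 + s^2 + 4*s + 4 = (s + 1)*(s^2 + 4).
Partial fraction decomposition gives [-5/(s + 1)] + [2*s/(s^2 + 4)] + [2/(s^2 + 4)].
Invert each term: -5/(s + 1) ↔ -5e^(-t); 2·s/(s^2 + 4) ↔ 2cos(2t); 1·2/(s^2 + 4) ↔ sin(2t).

f(t) = sin(2*t) + 2*cos(2*t) - 5*exp(-t)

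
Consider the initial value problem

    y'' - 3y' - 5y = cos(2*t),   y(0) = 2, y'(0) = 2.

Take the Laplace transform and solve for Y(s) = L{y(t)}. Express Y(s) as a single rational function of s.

Apply the Laplace transform to the equation.
With L{y''} = s^2 Y - s·y(0) - y'(0) and L{y'} = sY - y(0), with y(0) = 2, y'(0) = 2: the LHS transforms to (s^2 - 3*s - 5)Y - (2*s - 4).
The right side is L{cos(2*t)} = s/(s^2 + 4).
So (s^2 - 3*s - 5)Y = s/(s^2 + 4) + (2*s - 4).
Divide through and combine into a single rational function.

Y(s) = (2*s^3 - 4*s^2 + 9*s - 16)/(s^4 - 3*s^3 - s^2 - 12*s - 20)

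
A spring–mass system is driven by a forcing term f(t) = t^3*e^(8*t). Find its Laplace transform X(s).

X(s) = 6/(s - 8)^4

L{t^3} = 3!/s^4 = 6/s^4.
By the first shifting theorem, multiplying by e^(8t) replaces s with s - 8.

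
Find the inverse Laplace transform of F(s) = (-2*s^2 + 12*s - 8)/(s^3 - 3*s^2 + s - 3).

Factor the denominator: s^3 - 3*s^2 + s - 3 = (s - 3)*(s^2 + 1).
Partial fraction decomposition gives [1/(s - 3)] + [-3*s/(s^2 + 1)] + [3/(s^2 + 1)].
Invert each term: 1/(s - 3) ↔ e^(3t); -3·s/(s^2 + 1) ↔ -3cos(t); 3·1/(s^2 + 1) ↔ 3sin(t).

exp(3*t) + 3*sin(t) - 3*cos(t)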